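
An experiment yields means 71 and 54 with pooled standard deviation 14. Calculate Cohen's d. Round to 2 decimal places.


Cohen's d = (M1 - M2) / S_pooled
= (71 - 54) / 14
= 17 / 14
= 1.21


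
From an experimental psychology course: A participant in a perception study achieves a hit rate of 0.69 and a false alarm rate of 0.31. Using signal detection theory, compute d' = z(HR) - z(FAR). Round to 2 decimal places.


d' = z(HR) - z(FAR)
z(0.69) = 0.4959
z(0.31) = -0.4959
d' = 0.4959 - -0.4959
= 0.99


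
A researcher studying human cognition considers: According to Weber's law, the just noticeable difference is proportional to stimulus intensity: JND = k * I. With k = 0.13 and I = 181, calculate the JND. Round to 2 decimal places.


JND = k * I
JND = 0.13 * 181
= 23.53


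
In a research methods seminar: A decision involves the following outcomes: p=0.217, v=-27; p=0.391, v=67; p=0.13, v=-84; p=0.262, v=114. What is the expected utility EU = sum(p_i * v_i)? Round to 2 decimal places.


EU = sum(p_i * v_i)
0.217 * -27 = -5.859
0.391 * 67 = 26.197
0.13 * -84 = -10.92
0.262 * 114 = 29.868
EU = -5.859 + 26.197 + -10.92 + 29.868
= 39.29


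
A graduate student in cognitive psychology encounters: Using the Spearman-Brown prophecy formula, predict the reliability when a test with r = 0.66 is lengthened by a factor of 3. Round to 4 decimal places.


r_new = n*r / (1 + (n-1)*r)
Numerator = 3 * 0.66 = 1.98
Denominator = 1 + 2 * 0.66 = 2.32
r_new = 1.98 / 2.32
= 0.8534


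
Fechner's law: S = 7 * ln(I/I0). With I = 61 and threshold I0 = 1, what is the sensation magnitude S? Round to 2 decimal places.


S = 7 * ln(61/1)
I/I0 = 61.0
ln(61.0) = 4.1109
S = 7 * 4.1109
= 28.78


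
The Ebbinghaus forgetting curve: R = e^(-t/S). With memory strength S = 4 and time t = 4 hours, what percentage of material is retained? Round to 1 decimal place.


R = e^(-t/S)
-t/S = -4/4 = -1.0
R = e^(-1.0) = 0.367879
Percentage = 0.367879 * 100
= 36.8


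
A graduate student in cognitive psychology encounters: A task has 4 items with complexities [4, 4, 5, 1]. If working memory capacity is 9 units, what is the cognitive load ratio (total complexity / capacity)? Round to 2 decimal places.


Total complexity = 4 + 4 + 5 + 1 = 14
Load = total / capacity = 14 / 9
= 1.56


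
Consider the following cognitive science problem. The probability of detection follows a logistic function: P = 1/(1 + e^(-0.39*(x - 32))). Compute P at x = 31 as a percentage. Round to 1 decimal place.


P(x) = 1/(1 + e^(-0.39*(31 - 32)))
Exponent = -0.39 * -1 = 0.39
e^(0.39) = 1.476981
P = 1/(1 + 1.476981) = 0.403717
Percentage = 40.4


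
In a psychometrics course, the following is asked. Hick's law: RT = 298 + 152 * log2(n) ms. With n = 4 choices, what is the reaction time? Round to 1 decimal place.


RT = 298 + 152 * log2(4)
log2(4) = 2.0
RT = 298 + 152 * 2.0
= 298 + 304.0
= 602.0 ms


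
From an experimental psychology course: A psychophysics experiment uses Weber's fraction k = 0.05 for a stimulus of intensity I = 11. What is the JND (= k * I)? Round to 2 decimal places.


JND = k * I
JND = 0.05 * 11
= 0.55


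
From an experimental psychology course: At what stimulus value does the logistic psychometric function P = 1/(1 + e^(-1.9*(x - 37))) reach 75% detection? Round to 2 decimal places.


At P = 0.75: 0.75 = 1/(1 + e^(-k*(x-x0)))
Solving: e^(-k*(x-x0)) = 1/3
x = x0 + ln(3)/k
ln(3) = 1.0986
x = 37 + 1.0986/1.9
= 37 + 0.5782
= 37.58


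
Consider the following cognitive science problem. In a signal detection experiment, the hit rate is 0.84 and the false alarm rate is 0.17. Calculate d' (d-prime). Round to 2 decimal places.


d' = z(HR) - z(FAR)
z(0.84) = 0.9945
z(0.17) = -0.9542
d' = 0.9945 - -0.9542
= 1.95


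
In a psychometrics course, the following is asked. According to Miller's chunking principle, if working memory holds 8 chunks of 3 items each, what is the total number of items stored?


Total items = chunks * items_per_chunk
= 8 * 3
= 24


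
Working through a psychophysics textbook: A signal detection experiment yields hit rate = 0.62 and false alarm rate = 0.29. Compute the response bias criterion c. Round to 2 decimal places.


c = -0.5 * (z(HR) + z(FAR))
z(0.62) = 0.3055
z(0.29) = -0.5534
c = -0.5 * (0.3055 + -0.5534)
= -0.5 * -0.2479
= 0.12


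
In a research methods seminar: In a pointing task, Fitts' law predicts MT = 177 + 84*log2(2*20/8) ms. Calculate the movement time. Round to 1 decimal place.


MT = 177 + 84 * log2(2*20/8)
2D/W = 5.0
log2(5.0) = 2.3219
MT = 177 + 84 * 2.3219
= 372.0 ms


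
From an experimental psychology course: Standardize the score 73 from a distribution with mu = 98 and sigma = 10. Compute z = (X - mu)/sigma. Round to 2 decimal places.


z = (X - mu) / sigma
= (73 - 98) / 10
= -25 / 10
= -2.50


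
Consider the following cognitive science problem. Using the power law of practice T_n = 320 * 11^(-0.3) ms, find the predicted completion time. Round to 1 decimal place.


T_n = 320 * 11^(-0.3)
11^(-0.3) = 0.48706
T_n = 320 * 0.48706
= 155.9 ms


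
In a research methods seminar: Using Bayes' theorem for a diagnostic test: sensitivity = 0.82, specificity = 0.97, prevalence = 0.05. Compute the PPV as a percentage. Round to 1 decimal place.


PPV = (sens * prev) / (sens * prev + (1-spec) * (1-prev))
Numerator = 0.82 * 0.05 = 0.041
P(positive and no disease) = (1 - spec) * (1 - prev) = (1 - 0.97) * (1 - 0.05) = 0.0285
Denominator = 0.041 + 0.0285 = 0.0695
PPV = 0.041 / 0.0695 = 0.589928
As percentage = 59.0


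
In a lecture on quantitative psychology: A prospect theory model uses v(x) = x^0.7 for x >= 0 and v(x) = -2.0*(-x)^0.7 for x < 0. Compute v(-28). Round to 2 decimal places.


Since x = -28 < 0, use v(x) = -lambda*(-x)^alpha
(-x) = 28
28^0.7 = 10.3041
v(-28) = -2.0 * 10.3041
= -20.61


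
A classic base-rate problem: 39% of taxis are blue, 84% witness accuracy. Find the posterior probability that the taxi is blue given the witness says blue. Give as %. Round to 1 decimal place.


P(blue | says blue) = P(says blue | blue)*P(blue) / [P(says blue | blue)*P(blue) + P(says blue | not blue)*P(not blue)]
Numerator = 0.84 * 0.39 = 0.3276
False identification = 0.16 * 0.61 = 0.0976
P = 0.3276 / (0.3276 + 0.0976)
= 0.3276 / 0.4252
As percentage = 77.0


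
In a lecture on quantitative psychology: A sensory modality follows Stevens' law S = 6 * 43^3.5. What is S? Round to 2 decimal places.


S = 6 * 43^3.5
43^3.5 = 521362.2648
S = 6 * 521362.2648
= 3128173.59


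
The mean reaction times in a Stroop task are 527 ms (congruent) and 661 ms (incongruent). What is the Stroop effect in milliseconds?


Stroop effect = RT(incongruent) - RT(congruent)
= 661 - 527
= 134 ms


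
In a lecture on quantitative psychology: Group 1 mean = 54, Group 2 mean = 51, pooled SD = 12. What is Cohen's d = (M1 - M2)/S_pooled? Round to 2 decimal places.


Cohen's d = (M1 - M2) / S_pooled
= (54 - 51) / 12
= 3 / 12
= 0.25


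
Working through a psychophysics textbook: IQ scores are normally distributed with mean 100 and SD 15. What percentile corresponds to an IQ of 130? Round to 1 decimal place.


z = (IQ - mean) / SD
z = (130 - 100) / 15 = 2.0
Percentile = Phi(2.0) * 100
Phi(2.0) = 0.97725
= 97.7


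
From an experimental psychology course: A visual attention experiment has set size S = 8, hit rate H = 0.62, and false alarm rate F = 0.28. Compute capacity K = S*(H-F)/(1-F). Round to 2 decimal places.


K = S * (H - F) / (1 - F)
H - F = 0.34
1 - F = 0.72
K = 8 * 0.34 / 0.72
= 3.78


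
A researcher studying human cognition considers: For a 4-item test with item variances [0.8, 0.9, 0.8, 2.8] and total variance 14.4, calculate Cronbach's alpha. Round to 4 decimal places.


alpha = (k/(k-1)) * (1 - sum(s_i^2)/s_total^2)
sum(item variances) = 5.3
k/(k-1) = 4/3 = 1.333333
1 - 5.3/14.4 = 1 - 0.368056 = 0.631944
alpha = 1.333333 * 0.631944
= 0.8426


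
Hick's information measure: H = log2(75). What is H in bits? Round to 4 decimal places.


H = log2(n)
H = log2(75)
= 6.2288


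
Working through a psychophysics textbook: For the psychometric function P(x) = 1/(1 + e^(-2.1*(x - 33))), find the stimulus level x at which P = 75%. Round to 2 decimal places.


At P = 0.75: 0.75 = 1/(1 + e^(-k*(x-x0)))
Solving: e^(-k*(x-x0)) = 1/3
x = x0 + ln(3)/k
ln(3) = 1.0986
x = 33 + 1.0986/2.1
= 33 + 0.5231
= 33.52


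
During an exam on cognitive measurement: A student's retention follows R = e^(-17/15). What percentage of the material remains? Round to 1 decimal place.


R = e^(-t/S)
-t/S = -17/15 = -1.133333
R = e^(-1.133333) = 0.321958
Percentage = 0.321958 * 100
= 32.2


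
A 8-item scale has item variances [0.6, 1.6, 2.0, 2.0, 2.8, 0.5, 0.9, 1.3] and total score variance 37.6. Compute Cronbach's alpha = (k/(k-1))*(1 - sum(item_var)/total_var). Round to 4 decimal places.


alpha = (k/(k-1)) * (1 - sum(s_i^2)/s_total^2)
sum(item variances) = 11.7
k/(k-1) = 8/7 = 1.142857
1 - 11.7/37.6 = 1 - 0.31117 = 0.68883
alpha = 1.142857 * 0.68883
= 0.7872


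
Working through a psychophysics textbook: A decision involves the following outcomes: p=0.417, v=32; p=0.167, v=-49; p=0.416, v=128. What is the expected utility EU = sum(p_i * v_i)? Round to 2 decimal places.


EU = sum(p_i * v_i)
0.417 * 32 = 13.344
0.167 * -49 = -8.183
0.416 * 128 = 53.248
EU = 13.344 + -8.183 + 53.248
= 58.41


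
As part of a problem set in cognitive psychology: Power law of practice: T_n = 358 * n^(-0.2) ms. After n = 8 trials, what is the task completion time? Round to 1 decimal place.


T_n = 358 * 8^(-0.2)
8^(-0.2) = 0.659754
T_n = 358 * 0.659754
= 236.2 ms


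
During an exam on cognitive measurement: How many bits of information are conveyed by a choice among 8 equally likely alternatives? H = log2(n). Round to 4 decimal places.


H = log2(n)
H = log2(8)
= 3.0000


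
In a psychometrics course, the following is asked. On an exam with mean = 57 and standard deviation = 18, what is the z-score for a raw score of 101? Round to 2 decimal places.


z = (X - mu) / sigma
= (101 - 57) / 18
= 44 / 18
= 2.44


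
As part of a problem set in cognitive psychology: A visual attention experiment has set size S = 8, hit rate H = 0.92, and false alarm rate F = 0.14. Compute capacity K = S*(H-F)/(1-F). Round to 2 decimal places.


K = S * (H - F) / (1 - F)
H - F = 0.78
1 - F = 0.86
K = 8 * 0.78 / 0.86
= 7.26


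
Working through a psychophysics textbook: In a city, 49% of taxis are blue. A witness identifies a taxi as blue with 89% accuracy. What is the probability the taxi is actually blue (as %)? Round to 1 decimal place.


P(blue | says blue) = P(says blue | blue)*P(blue) / [P(says blue | blue)*P(blue) + P(says blue | not blue)*P(not blue)]
Numerator = 0.89 * 0.49 = 0.4361
False identification = 0.11 * 0.51 = 0.0561
P = 0.4361 / (0.4361 + 0.0561)
= 0.4361 / 0.4922
As percentage = 88.6


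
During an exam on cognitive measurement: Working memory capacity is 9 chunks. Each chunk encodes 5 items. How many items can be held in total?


Total items = chunks * items_per_chunk
= 9 * 5
= 45


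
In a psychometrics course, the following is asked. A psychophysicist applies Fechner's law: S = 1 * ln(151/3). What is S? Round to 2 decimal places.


S = 1 * ln(151/3)
I/I0 = 50.333333
ln(50.333333) = 3.9187
S = 1 * 3.9187
= 3.92


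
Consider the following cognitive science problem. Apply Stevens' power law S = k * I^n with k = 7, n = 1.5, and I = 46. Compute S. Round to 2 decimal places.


S = 7 * 46^1.5
46^1.5 = 311.9872
S = 7 * 311.9872
= 2183.91


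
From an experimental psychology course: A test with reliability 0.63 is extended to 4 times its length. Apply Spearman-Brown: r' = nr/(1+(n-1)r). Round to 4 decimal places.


r_new = n*r / (1 + (n-1)*r)
Numerator = 4 * 0.63 = 2.52
Denominator = 1 + 3 * 0.63 = 2.89
r_new = 2.52 / 2.89
= 0.8720


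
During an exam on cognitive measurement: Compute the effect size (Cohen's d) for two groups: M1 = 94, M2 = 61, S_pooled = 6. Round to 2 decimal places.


Cohen's d = (M1 - M2) / S_pooled
= (94 - 61) / 6
= 33 / 6
= 5.50


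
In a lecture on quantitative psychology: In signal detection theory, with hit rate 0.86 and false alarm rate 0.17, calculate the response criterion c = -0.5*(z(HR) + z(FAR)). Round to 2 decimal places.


c = -0.5 * (z(HR) + z(FAR))
z(0.86) = 1.0803
z(0.17) = -0.9542
c = -0.5 * (1.0803 + -0.9542)
= -0.5 * 0.1261
= -0.06


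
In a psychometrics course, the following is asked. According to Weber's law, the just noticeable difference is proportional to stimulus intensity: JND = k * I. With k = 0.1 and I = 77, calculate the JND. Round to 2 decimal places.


JND = k * I
JND = 0.1 * 77
= 7.70


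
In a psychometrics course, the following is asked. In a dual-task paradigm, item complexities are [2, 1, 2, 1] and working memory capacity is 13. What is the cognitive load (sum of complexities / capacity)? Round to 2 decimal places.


Total complexity = 2 + 1 + 2 + 1 = 6
Load = total / capacity = 6 / 13
= 0.46


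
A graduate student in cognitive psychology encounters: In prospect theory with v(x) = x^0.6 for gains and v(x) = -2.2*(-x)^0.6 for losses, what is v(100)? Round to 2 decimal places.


Since x = 100 >= 0, use v(x) = x^0.6
100^0.6 = 15.8489
v(100) = 15.85


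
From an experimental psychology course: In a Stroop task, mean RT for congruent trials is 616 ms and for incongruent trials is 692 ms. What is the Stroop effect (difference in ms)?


Stroop effect = RT(incongruent) - RT(congruent)
= 692 - 616
= 76 ms


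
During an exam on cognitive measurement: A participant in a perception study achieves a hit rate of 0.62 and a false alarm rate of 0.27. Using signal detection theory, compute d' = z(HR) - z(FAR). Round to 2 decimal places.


d' = z(HR) - z(FAR)
z(0.62) = 0.3055
z(0.27) = -0.6128
d' = 0.3055 - -0.6128
= 0.92


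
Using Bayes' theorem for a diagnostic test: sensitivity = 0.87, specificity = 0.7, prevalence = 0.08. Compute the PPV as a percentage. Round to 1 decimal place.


PPV = (sens * prev) / (sens * prev + (1-spec) * (1-prev))
Numerator = 0.87 * 0.08 = 0.0696
P(positive and no disease) = (1 - spec) * (1 - prev) = (1 - 0.7) * (1 - 0.08) = 0.276
Denominator = 0.0696 + 0.276 = 0.3456
PPV = 0.0696 / 0.3456 = 0.201389
As percentage = 20.1


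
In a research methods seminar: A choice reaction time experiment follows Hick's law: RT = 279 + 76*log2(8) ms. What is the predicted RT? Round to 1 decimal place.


RT = 279 + 76 * log2(8)
log2(8) = 3.0
RT = 279 + 76 * 3.0
= 279 + 228.0
= 507.0 ms


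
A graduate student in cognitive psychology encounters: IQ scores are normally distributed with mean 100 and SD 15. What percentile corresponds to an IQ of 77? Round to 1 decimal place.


z = (IQ - mean) / SD
z = (77 - 100) / 15 = -1.5333
Percentile = Phi(-1.5333) * 100
Phi(-1.5333) = 0.062601
= 6.3


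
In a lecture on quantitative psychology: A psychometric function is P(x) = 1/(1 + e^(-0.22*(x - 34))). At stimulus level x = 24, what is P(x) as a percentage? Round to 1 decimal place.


P(x) = 1/(1 + e^(-0.22*(24 - 34)))
Exponent = -0.22 * -10 = 2.2
e^(2.2) = 9.025013
P = 1/(1 + 9.025013) = 0.09975
Percentage = 10.0


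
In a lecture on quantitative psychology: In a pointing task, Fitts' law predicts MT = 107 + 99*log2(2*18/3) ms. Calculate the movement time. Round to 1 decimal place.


MT = 107 + 99 * log2(2*18/3)
2D/W = 12.0
log2(12.0) = 3.585
MT = 107 + 99 * 3.585
= 461.9 ms


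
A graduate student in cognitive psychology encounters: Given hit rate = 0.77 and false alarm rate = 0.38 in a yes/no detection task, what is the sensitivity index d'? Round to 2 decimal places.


d' = z(HR) - z(FAR)
z(0.77) = 0.7388
z(0.38) = -0.3055
d' = 0.7388 - -0.3055
= 1.04


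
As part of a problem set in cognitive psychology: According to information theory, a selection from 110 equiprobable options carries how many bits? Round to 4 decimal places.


H = log2(n)
H = log2(110)
= 6.7814


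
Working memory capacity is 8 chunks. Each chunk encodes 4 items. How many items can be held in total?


Total items = chunks * items_per_chunk
= 8 * 4
= 32


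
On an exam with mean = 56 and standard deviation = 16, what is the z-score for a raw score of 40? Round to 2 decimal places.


z = (X - mu) / sigma
= (40 - 56) / 16
= -16 / 16
= -1.00


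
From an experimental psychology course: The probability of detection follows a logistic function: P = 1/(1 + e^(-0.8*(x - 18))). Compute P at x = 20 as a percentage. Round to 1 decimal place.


P(x) = 1/(1 + e^(-0.8*(20 - 18)))
Exponent = -0.8 * 2 = -1.6
e^(-1.6) = 0.201897
P = 1/(1 + 0.201897) = 0.832018
Percentage = 83.2


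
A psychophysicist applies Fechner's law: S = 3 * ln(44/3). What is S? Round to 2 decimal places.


S = 3 * ln(44/3)
I/I0 = 14.666667
ln(14.666667) = 2.6856
S = 3 * 2.6856
= 8.06


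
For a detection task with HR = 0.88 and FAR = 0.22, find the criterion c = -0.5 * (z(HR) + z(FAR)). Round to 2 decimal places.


c = -0.5 * (z(HR) + z(FAR))
z(0.88) = 1.175
z(0.22) = -0.7722
c = -0.5 * (1.175 + -0.7722)
= -0.5 * 0.4028
= -0.20


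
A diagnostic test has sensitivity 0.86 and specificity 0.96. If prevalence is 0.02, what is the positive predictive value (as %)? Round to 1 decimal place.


PPV = (sens * prev) / (sens * prev + (1-spec) * (1-prev))
Numerator = 0.86 * 0.02 = 0.0172
P(positive and no disease) = (1 - spec) * (1 - prev) = (1 - 0.96) * (1 - 0.02) = 0.0392
Denominator = 0.0172 + 0.0392 = 0.0564
PPV = 0.0172 / 0.0564 = 0.304965
As percentage = 30.5


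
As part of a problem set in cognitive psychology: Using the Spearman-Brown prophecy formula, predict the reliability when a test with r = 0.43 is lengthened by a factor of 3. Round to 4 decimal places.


r_new = n*r / (1 + (n-1)*r)
Numerator = 3 * 0.43 = 1.29
Denominator = 1 + 2 * 0.43 = 1.86
r_new = 1.29 / 1.86
= 0.6935


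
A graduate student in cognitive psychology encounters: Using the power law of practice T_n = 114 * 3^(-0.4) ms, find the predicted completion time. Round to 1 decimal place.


T_n = 114 * 3^(-0.4)
3^(-0.4) = 0.644394
T_n = 114 * 0.644394
= 73.5 ms


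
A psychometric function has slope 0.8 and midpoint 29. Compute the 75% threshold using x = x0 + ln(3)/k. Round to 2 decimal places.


At P = 0.75: 0.75 = 1/(1 + e^(-k*(x-x0)))
Solving: e^(-k*(x-x0)) = 1/3
x = x0 + ln(3)/k
ln(3) = 1.0986
x = 29 + 1.0986/0.8
= 29 + 1.3732
= 30.37


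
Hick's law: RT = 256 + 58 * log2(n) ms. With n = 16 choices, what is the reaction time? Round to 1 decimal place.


RT = 256 + 58 * log2(16)
log2(16) = 4.0
RT = 256 + 58 * 4.0
= 256 + 232.0
= 488.0 ms


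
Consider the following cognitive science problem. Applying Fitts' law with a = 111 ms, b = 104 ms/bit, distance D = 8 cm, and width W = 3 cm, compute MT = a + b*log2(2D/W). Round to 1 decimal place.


MT = 111 + 104 * log2(2*8/3)
2D/W = 5.333333
log2(5.333333) = 2.415
MT = 111 + 104 * 2.415
= 362.2 ms


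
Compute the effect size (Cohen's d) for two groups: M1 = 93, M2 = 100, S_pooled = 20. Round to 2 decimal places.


Cohen's d = (M1 - M2) / S_pooled
= (93 - 100) / 20
= -7 / 20
= -0.35


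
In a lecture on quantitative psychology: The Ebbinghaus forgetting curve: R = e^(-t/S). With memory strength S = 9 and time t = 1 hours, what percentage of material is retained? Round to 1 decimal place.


R = e^(-t/S)
-t/S = -1/9 = -0.111111
R = e^(-0.111111) = 0.894839
Percentage = 0.894839 * 100
= 89.5


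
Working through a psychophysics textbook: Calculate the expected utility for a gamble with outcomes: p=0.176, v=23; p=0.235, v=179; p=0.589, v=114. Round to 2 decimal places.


EU = sum(p_i * v_i)
0.176 * 23 = 4.048
0.235 * 179 = 42.065
0.589 * 114 = 67.146
EU = 4.048 + 42.065 + 67.146
= 113.26


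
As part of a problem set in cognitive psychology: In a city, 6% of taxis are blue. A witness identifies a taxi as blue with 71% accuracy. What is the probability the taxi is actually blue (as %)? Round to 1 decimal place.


P(blue | says blue) = P(says blue | blue)*P(blue) / [P(says blue | blue)*P(blue) + P(says blue | not blue)*P(not blue)]
Numerator = 0.71 * 0.06 = 0.0426
False identification = 0.29 * 0.94 = 0.2726
P = 0.0426 / (0.0426 + 0.2726)
= 0.0426 / 0.3152
As percentage = 13.5


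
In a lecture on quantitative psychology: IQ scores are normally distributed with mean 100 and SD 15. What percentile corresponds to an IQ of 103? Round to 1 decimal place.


z = (IQ - mean) / SD
z = (103 - 100) / 15 = 0.2
Percentile = Phi(0.2) * 100
Phi(0.2) = 0.57926
= 57.9


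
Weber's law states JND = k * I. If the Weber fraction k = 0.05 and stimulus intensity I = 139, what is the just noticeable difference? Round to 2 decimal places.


JND = k * I
JND = 0.05 * 139
= 6.95


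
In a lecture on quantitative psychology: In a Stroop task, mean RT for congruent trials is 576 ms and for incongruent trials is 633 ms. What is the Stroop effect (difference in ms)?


Stroop effect = RT(incongruent) - RT(congruent)
= 633 - 576
= 57 ms


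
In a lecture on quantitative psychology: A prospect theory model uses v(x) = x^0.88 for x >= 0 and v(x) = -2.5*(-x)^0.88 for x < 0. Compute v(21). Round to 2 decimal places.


Since x = 21 >= 0, use v(x) = x^0.88
21^0.88 = 14.5731
v(21) = 14.57


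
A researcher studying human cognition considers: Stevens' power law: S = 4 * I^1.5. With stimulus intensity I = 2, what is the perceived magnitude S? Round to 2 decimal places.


S = 4 * 2^1.5
2^1.5 = 2.8284
S = 4 * 2.8284
= 11.31


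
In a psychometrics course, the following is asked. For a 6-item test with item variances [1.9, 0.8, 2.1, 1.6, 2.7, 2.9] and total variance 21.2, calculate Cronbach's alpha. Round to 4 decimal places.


alpha = (k/(k-1)) * (1 - sum(s_i^2)/s_total^2)
sum(item variances) = 12.0
k/(k-1) = 6/5 = 1.2
1 - 12.0/21.2 = 1 - 0.566038 = 0.433962
alpha = 1.2 * 0.433962
= 0.5208


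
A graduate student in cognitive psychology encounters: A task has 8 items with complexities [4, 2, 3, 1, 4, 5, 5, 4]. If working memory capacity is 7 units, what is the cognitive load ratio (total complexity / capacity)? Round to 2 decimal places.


Total complexity = 4 + 2 + 3 + 1 + 4 + 5 + 5 + 4 = 28
Load = total / capacity = 28 / 7
= 4.00


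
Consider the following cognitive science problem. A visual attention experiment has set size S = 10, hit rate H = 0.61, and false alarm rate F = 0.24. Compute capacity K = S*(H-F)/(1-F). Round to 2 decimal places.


K = S * (H - F) / (1 - F)
H - F = 0.37
1 - F = 0.76
K = 10 * 0.37 / 0.76
= 4.87


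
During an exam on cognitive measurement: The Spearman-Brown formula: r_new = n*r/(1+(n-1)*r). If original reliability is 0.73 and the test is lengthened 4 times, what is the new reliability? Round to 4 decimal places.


r_new = n*r / (1 + (n-1)*r)
Numerator = 4 * 0.73 = 2.92
Denominator = 1 + 3 * 0.73 = 3.19
r_new = 2.92 / 3.19
= 0.9154


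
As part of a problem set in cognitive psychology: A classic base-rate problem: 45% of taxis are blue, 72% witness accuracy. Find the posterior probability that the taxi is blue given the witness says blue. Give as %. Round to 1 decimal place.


P(blue | says blue) = P(says blue | blue)*P(blue) / [P(says blue | blue)*P(blue) + P(says blue | not blue)*P(not blue)]
Numerator = 0.72 * 0.45 = 0.324
False identification = 0.28 * 0.55 = 0.154
P = 0.324 / (0.324 + 0.154)
= 0.324 / 0.478
As percentage = 67.8


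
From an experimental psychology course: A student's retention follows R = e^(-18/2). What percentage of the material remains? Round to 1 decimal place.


R = e^(-t/S)
-t/S = -18/2 = -9.0
R = e^(-9.0) = 0.000123
Percentage = 0.000123 * 100
= 0.0


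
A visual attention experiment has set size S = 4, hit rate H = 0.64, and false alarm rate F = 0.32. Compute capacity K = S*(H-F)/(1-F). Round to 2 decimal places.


K = S * (H - F) / (1 - F)
H - F = 0.32
1 - F = 0.68
K = 4 * 0.32 / 0.68
= 1.88


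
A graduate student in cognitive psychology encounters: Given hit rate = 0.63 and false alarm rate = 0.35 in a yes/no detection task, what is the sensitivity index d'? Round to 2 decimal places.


d' = z(HR) - z(FAR)
z(0.63) = 0.3319
z(0.35) = -0.3853
d' = 0.3319 - -0.3853
= 0.72


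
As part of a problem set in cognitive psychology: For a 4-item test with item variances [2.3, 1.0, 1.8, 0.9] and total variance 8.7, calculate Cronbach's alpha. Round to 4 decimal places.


alpha = (k/(k-1)) * (1 - sum(s_i^2)/s_total^2)
sum(item variances) = 6.0
k/(k-1) = 4/3 = 1.333333
1 - 6.0/8.7 = 1 - 0.689655 = 0.310345
alpha = 1.333333 * 0.310345
= 0.4138


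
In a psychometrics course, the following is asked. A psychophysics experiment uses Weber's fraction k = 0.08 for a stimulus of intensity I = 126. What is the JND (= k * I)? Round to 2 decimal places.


JND = k * I
JND = 0.08 * 126
= 10.08


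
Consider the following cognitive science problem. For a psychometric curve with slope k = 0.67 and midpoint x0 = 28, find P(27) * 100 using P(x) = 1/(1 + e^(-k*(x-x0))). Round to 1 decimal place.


P(x) = 1/(1 + e^(-0.67*(27 - 28)))
Exponent = -0.67 * -1 = 0.67
e^(0.67) = 1.954237
P = 1/(1 + 1.954237) = 0.338497
Percentage = 33.8


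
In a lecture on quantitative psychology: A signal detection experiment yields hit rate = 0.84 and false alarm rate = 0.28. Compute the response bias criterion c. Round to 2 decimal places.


c = -0.5 * (z(HR) + z(FAR))
z(0.84) = 0.9945
z(0.28) = -0.5828
c = -0.5 * (0.9945 + -0.5828)
= -0.5 * 0.4117
= -0.21


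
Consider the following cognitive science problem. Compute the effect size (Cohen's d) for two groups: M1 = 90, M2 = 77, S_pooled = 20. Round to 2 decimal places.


Cohen's d = (M1 - M2) / S_pooled
= (90 - 77) / 20
= 13 / 20
= 0.65


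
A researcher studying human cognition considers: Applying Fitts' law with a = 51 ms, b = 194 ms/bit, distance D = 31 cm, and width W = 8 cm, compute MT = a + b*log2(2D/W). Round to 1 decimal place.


MT = 51 + 194 * log2(2*31/8)
2D/W = 7.75
log2(7.75) = 2.9542
MT = 51 + 194 * 2.9542
= 624.1 ms


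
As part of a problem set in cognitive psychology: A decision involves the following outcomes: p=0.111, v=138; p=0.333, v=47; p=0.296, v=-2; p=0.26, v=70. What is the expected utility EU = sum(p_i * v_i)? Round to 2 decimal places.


EU = sum(p_i * v_i)
0.111 * 138 = 15.318
0.333 * 47 = 15.651
0.296 * -2 = -0.592
0.26 * 70 = 18.2
EU = 15.318 + 15.651 + -0.592 + 18.2
= 48.58


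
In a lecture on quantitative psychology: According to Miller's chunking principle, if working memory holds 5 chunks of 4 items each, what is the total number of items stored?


Total items = chunks * items_per_chunk
= 5 * 4
= 20


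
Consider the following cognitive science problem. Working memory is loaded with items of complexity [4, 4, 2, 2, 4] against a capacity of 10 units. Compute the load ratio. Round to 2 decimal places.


Total complexity = 4 + 4 + 2 + 2 + 4 = 16
Load = total / capacity = 16 / 10
= 1.60


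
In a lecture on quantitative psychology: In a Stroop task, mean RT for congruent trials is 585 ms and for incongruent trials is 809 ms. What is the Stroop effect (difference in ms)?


Stroop effect = RT(incongruent) - RT(congruent)
= 809 - 585
= 224 ms


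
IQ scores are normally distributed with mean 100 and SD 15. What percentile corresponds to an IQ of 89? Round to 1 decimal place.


z = (IQ - mean) / SD
z = (89 - 100) / 15 = -0.7333
Percentile = Phi(-0.7333) * 100
Phi(-0.7333) = 0.231688
= 23.2


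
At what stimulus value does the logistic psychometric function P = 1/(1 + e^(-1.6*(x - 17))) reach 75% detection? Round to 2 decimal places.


At P = 0.75: 0.75 = 1/(1 + e^(-k*(x-x0)))
Solving: e^(-k*(x-x0)) = 1/3
x = x0 + ln(3)/k
ln(3) = 1.0986
x = 17 + 1.0986/1.6
= 17 + 0.6866
= 17.69


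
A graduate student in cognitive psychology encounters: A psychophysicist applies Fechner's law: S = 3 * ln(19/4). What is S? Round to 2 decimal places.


S = 3 * ln(19/4)
I/I0 = 4.75
ln(4.75) = 1.5581
S = 3 * 1.5581
= 4.67


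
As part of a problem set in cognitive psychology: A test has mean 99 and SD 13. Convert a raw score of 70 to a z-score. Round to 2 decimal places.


z = (X - mu) / sigma
= (70 - 99) / 13
= -29 / 13
= -2.23


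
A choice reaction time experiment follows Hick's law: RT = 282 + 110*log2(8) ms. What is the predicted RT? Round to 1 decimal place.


RT = 282 + 110 * log2(8)
log2(8) = 3.0
RT = 282 + 110 * 3.0
= 282 + 330.0
= 612.0 ms


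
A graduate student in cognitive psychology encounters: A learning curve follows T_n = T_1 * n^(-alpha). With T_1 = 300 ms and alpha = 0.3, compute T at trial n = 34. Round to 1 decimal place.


T_n = 300 * 34^(-0.3)
34^(-0.3) = 0.347181
T_n = 300 * 0.347181
= 104.2 ms


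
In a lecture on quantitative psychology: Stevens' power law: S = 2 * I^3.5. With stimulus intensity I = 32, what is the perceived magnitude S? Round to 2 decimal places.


S = 2 * 32^3.5
32^3.5 = 185363.8
S = 2 * 185363.8
= 370727.60


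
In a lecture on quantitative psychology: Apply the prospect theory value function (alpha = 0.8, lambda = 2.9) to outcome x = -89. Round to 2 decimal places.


Since x = -89 < 0, use v(x) = -lambda*(-x)^alpha
(-x) = 89
89^0.8 = 36.267
v(-89) = -2.9 * 36.267
= -105.17


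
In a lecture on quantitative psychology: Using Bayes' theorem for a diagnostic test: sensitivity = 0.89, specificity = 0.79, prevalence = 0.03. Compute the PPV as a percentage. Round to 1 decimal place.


PPV = (sens * prev) / (sens * prev + (1-spec) * (1-prev))
Numerator = 0.89 * 0.03 = 0.0267
P(positive and no disease) = (1 - spec) * (1 - prev) = (1 - 0.79) * (1 - 0.03) = 0.2037
Denominator = 0.0267 + 0.2037 = 0.2304
PPV = 0.0267 / 0.2304 = 0.115885
As percentage = 11.6


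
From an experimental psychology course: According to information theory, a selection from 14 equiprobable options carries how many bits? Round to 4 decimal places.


H = log2(n)
H = log2(14)
= 3.8074


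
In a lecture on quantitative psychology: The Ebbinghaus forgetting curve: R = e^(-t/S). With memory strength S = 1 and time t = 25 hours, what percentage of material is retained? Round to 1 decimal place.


R = e^(-t/S)
-t/S = -25/1 = -25.0
R = e^(-25.0) = 0.0
Percentage = 0.0 * 100
= 0.0


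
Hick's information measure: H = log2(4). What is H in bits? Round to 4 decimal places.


H = log2(n)
H = log2(4)
= 2.0000


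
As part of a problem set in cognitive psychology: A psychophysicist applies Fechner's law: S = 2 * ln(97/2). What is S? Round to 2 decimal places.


S = 2 * ln(97/2)
I/I0 = 48.5
ln(48.5) = 3.8816
S = 2 * 3.8816
= 7.76


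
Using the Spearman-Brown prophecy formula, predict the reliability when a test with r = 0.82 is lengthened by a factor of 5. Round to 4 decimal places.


r_new = n*r / (1 + (n-1)*r)
Numerator = 5 * 0.82 = 4.1
Denominator = 1 + 4 * 0.82 = 4.28
r_new = 4.1 / 4.28
= 0.9579


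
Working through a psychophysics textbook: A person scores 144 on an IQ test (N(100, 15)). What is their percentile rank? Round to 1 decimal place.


z = (IQ - mean) / SD
z = (144 - 100) / 15 = 2.9333
Percentile = Phi(2.9333) * 100
Phi(2.9333) = 0.998323
= 99.8


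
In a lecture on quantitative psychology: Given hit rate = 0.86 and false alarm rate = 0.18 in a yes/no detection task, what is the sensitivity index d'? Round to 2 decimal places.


d' = z(HR) - z(FAR)
z(0.86) = 1.0803
z(0.18) = -0.9154
d' = 1.0803 - -0.9154
= 2.00


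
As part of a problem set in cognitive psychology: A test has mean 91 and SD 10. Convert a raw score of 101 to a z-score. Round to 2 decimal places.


z = (X - mu) / sigma
= (101 - 91) / 10
= 10 / 10
= 1.00


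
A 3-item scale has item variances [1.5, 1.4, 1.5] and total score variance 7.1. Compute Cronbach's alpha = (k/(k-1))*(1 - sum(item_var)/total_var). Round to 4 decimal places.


alpha = (k/(k-1)) * (1 - sum(s_i^2)/s_total^2)
sum(item variances) = 4.4
k/(k-1) = 3/2 = 1.5
1 - 4.4/7.1 = 1 - 0.619718 = 0.380282
alpha = 1.5 * 0.380282
= 0.5704


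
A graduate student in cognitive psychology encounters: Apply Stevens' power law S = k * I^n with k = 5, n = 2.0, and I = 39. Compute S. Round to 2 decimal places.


S = 5 * 39^2.0
39^2.0 = 1521.0
S = 5 * 1521.0
= 7605.00


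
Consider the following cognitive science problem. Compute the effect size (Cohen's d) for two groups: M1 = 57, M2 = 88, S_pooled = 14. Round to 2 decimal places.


Cohen's d = (M1 - M2) / S_pooled
= (57 - 88) / 14
= -31 / 14
= -2.21


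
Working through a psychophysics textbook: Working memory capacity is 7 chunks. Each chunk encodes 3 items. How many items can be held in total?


Total items = chunks * items_per_chunk
= 7 * 3
= 21


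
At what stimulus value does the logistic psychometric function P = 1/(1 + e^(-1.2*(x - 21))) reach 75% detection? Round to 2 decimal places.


At P = 0.75: 0.75 = 1/(1 + e^(-k*(x-x0)))
Solving: e^(-k*(x-x0)) = 1/3
x = x0 + ln(3)/k
ln(3) = 1.0986
x = 21 + 1.0986/1.2
= 21 + 0.9155
= 21.92


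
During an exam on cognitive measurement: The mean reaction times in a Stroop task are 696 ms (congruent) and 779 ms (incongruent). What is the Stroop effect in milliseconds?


Stroop effect = RT(incongruent) - RT(congruent)
= 779 - 696
= 83 ms


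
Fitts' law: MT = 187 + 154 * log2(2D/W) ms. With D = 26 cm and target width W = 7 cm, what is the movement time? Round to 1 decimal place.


MT = 187 + 154 * log2(2*26/7)
2D/W = 7.428571
log2(7.428571) = 2.8931
MT = 187 + 154 * 2.8931
= 632.5 ms


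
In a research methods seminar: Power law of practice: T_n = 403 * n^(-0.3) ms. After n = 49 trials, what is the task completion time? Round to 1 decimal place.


T_n = 403 * 49^(-0.3)
49^(-0.3) = 0.311129
T_n = 403 * 0.311129
= 125.4 ms


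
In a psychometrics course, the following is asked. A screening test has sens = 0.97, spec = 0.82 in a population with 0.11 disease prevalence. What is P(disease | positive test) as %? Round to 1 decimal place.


PPV = (sens * prev) / (sens * prev + (1-spec) * (1-prev))
Numerator = 0.97 * 0.11 = 0.1067
P(positive and no disease) = (1 - spec) * (1 - prev) = (1 - 0.82) * (1 - 0.11) = 0.1602
Denominator = 0.1067 + 0.1602 = 0.2669
PPV = 0.1067 / 0.2669 = 0.399775
As percentage = 40.0


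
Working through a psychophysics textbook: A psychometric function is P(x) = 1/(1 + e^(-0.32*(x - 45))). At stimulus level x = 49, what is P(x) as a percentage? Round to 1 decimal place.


P(x) = 1/(1 + e^(-0.32*(49 - 45)))
Exponent = -0.32 * 4 = -1.28
e^(-1.28) = 0.278037
P = 1/(1 + 0.278037) = 0.78245
Percentage = 78.2


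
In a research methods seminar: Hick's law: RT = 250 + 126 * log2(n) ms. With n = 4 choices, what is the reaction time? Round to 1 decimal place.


RT = 250 + 126 * log2(4)
log2(4) = 2.0
RT = 250 + 126 * 2.0
= 250 + 252.0
= 502.0 ms


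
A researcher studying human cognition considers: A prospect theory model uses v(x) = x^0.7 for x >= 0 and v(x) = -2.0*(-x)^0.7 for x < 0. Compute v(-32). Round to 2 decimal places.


Since x = -32 < 0, use v(x) = -lambda*(-x)^alpha
(-x) = 32
32^0.7 = 11.3137
v(-32) = -2.0 * 11.3137
= -22.63


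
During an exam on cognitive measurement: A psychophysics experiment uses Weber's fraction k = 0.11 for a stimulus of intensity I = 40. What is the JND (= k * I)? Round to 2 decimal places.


JND = k * I
JND = 0.11 * 40
= 4.40


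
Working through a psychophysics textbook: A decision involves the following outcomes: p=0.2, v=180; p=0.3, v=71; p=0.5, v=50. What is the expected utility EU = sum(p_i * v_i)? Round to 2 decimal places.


EU = sum(p_i * v_i)
0.2 * 180 = 36.0
0.3 * 71 = 21.3
0.5 * 50 = 25.0
EU = 36.0 + 21.3 + 25.0
= 82.30


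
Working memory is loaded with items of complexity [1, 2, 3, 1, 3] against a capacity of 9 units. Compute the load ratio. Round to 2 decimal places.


Total complexity = 1 + 2 + 3 + 1 + 3 = 10
Load = total / capacity = 10 / 9
= 1.11


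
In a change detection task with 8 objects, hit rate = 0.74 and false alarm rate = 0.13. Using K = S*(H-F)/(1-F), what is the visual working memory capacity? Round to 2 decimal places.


K = S * (H - F) / (1 - F)
H - F = 0.61
1 - F = 0.87
K = 8 * 0.61 / 0.87
= 5.61


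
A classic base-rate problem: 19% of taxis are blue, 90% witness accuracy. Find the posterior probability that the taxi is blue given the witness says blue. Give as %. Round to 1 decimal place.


P(blue | says blue) = P(says blue | blue)*P(blue) / [P(says blue | blue)*P(blue) + P(says blue | not blue)*P(not blue)]
Numerator = 0.9 * 0.19 = 0.171
False identification = 0.1 * 0.81 = 0.081
P = 0.171 / (0.171 + 0.081)
= 0.171 / 0.252
As percentage = 67.9


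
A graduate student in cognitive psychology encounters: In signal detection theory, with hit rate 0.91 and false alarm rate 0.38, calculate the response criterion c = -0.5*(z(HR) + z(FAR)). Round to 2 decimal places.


c = -0.5 * (z(HR) + z(FAR))
z(0.91) = 1.3408
z(0.38) = -0.3055
c = -0.5 * (1.3408 + -0.3055)
= -0.5 * 1.0353
= -0.52


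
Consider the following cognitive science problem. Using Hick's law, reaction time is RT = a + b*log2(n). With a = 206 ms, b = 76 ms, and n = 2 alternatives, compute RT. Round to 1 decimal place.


RT = 206 + 76 * log2(2)
log2(2) = 1.0
RT = 206 + 76 * 1.0
= 206 + 76.0
= 282.0 ms


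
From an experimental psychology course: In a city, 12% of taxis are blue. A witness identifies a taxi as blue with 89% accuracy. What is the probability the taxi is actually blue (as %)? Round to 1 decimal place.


P(blue | says blue) = P(says blue | blue)*P(blue) / [P(says blue | blue)*P(blue) + P(says blue | not blue)*P(not blue)]
Numerator = 0.89 * 0.12 = 0.1068
False identification = 0.11 * 0.88 = 0.0968
P = 0.1068 / (0.1068 + 0.0968)
= 0.1068 / 0.2036
As percentage = 52.5


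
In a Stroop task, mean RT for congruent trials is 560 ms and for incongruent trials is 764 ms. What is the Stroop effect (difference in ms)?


Stroop effect = RT(incongruent) - RT(congruent)
= 764 - 560
= 204 ms


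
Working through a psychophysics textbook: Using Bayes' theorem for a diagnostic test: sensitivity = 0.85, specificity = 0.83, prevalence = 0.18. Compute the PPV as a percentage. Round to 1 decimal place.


PPV = (sens * prev) / (sens * prev + (1-spec) * (1-prev))
Numerator = 0.85 * 0.18 = 0.153
P(positive and no disease) = (1 - spec) * (1 - prev) = (1 - 0.83) * (1 - 0.18) = 0.1394
Denominator = 0.153 + 0.1394 = 0.2924
PPV = 0.153 / 0.2924 = 0.523256
As percentage = 52.3


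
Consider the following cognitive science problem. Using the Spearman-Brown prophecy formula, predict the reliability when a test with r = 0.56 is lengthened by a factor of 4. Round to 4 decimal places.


r_new = n*r / (1 + (n-1)*r)
Numerator = 4 * 0.56 = 2.24
Denominator = 1 + 3 * 0.56 = 2.68
r_new = 2.24 / 2.68
= 0.8358


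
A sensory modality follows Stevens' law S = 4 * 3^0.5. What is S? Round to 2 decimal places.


S = 4 * 3^0.5
3^0.5 = 1.7321
S = 4 * 1.7321
= 6.93


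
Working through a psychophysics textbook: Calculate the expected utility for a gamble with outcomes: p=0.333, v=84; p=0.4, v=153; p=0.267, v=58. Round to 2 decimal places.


EU = sum(p_i * v_i)
0.333 * 84 = 27.972
0.4 * 153 = 61.2
0.267 * 58 = 15.486
EU = 27.972 + 61.2 + 15.486
= 104.66


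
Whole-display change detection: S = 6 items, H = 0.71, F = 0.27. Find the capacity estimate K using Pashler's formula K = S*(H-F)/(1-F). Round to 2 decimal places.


K = S * (H - F) / (1 - F)
H - F = 0.44
1 - F = 0.73
K = 6 * 0.44 / 0.73
= 3.62


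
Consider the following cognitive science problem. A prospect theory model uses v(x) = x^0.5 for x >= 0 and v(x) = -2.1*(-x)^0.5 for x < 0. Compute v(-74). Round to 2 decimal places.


Since x = -74 < 0, use v(x) = -lambda*(-x)^alpha
(-x) = 74
74^0.5 = 8.6023
v(-74) = -2.1 * 8.6023
= -18.06
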